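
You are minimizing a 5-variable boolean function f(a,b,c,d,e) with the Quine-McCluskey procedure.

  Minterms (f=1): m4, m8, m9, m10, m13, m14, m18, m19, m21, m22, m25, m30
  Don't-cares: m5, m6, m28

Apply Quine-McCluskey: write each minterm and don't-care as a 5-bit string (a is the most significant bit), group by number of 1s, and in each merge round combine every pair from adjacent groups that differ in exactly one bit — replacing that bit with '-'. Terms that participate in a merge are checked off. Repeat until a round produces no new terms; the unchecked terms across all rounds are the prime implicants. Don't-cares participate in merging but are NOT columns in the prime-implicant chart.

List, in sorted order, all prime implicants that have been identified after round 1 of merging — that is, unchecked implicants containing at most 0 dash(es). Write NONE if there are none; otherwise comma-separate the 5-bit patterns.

NONE

size-2^0 implicants → 00100(✓)  00101(✓)  00110(✓)  01000(✓)  01001(✓)  01010(✓)  01101(✓)  01110(✓)  10010(✓)  10011(✓)  10101(✓)  10110(✓)  11001(✓)  11100(✓)  11110(✓)
size-2^1 implicants → -0101  -0110(✓)  -1001  -1110(✓)  0-101  0-110(✓)  001-0  0010-  01-01  01-10  010-0  0100-  1-110(✓)  10-10  1001-  111-0
size-2^2 implicants → --110
Unchecked terms (primes): --110, -0101, -1001, 0-101, 001-0, 0010-, 01-01, 01-10, 010-0, 0100-, 10-10, 1001-, 111-0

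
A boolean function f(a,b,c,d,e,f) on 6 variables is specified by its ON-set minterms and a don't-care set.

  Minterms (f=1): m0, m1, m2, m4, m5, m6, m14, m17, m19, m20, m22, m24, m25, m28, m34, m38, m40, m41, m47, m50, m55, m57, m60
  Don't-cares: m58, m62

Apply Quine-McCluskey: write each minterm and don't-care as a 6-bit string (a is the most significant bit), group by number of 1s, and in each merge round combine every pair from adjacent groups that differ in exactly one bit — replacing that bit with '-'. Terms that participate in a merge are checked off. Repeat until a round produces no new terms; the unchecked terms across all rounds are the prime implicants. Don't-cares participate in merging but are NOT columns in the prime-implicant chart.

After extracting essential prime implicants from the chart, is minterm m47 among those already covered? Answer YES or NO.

YES

[col 0] 000000*, 000001*, 000010*, 000100*, 000101*, 000110*, 001110*, 010001*, 010011*, 010100*, 010110*, 011000*, 011001*, 011100*, 100010*, 100110*, 101000*, 101001*, 101111, 110010*, 110111, 111001*, 111010*, 111100*, 111110*
[col 1] -00010*, -00110*, -11001, -11100, 0-0001, 0-0100*, 0-0110*, 00-110, 000-00*, 000-01*, 000-10*, 0000-0*, 00000-*, 0001-0*, 00010-*, 01-001, 01-100, 0100-1, 0101-0*, 011-00, 01100-, 1-0010, 1-1001, 100-10*, 10100-, 11-010, 111-10, 1111-0
[col 2] -00-10, 0-01-0, 000--0, 000-0-
Prime implicants: -00-10, -11001, -11100, 0-0001, 0-01-0, 00-110, 000--0, 000-0-, 01-001, 01-100, 0100-1, 011-00, 01100-, 1-0010, 1-1001, 10100-, 101111, 11-010, 110111, 111-10, 1111-0
PI chart (minterm → PIs covering it):
  0 | 000--0,000-0-
  1 | 0-0001,000-0-
  2 | -00-10,000--0
  4 | 0-01-0,000--0,000-0-
  5 | 000-0-  (sole → essential)
  6 | -00-10,0-01-0,00-110,000--0
  14 | 00-110  (sole → essential)
  17 | 0-0001,01-001,0100-1
  19 | 0100-1  (sole → essential)
  20 | 0-01-0,01-100
  22 | 0-01-0  (sole → essential)
  24 | 011-00,01100-
  25 | -11001,01-001,01100-
  28 | -11100,01-100,011-00
  34 | -00-10,1-0010
  38 | -00-10  (sole → essential)
  40 | 10100-  (sole → essential)
  41 | 1-1001,10100-
  47 | 101111  (sole → essential)
  50 | 1-0010,11-010
  55 | 110111  (sole → essential)
  57 | -11001,1-1001
  60 | -11100,1111-0
Essential prime implicants: -00-10, 0-01-0, 00-110, 000-0-, 0100-1, 10100-, 101111, 110111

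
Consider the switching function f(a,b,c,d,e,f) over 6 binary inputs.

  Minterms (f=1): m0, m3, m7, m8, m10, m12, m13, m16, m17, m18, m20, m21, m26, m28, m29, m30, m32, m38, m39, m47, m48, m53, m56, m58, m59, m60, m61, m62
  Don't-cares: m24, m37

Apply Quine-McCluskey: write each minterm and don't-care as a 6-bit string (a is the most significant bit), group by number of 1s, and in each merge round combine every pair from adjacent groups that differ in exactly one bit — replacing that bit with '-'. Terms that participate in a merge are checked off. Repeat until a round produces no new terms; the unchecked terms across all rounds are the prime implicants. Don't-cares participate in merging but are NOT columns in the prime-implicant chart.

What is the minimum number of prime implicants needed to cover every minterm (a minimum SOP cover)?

11

Round 0: 000000✓ 000011✓ 000111✓ 001000✓ 001010✓ 001100✓ 001101✓ 010000✓ 010001✓ 010010✓ 010100✓ 010101✓ 011000✓ 011010✓ 011100✓ 011101✓ 011110✓ 100000✓ 100101✓ 100110✓ 100111✓ 101111✓ 110000✓ 110101✓ 111000✓ 111010✓ 111011✓ 111100✓ 111101✓ 111110✓
Round 1: -00000✓ -00111 -10000✓ -10101✓ -11000✓ -11010✓ -11100✓ -11101✓ -11110✓ 0-0000✓ 0-1000✓ 0-1010✓ 0-1100✓ 0-1101✓ 00-000✓ 000-11 001-00✓ 0010-0✓ 00110-✓ 01-000✓ 01-010✓ 01-100✓ 01-101✓ 010-00✓ 010-01✓ 0100-0✓ 01000-✓ 01010-✓ 011-00✓ 011-10✓ 0110-0✓ 0111-0✓ 01110-✓ 1-0000✓ 1-0101 10-111 1001-1 10011- 11-000✓ 11-101✓ 111-00✓ 111-10✓ 1110-0✓ 11101- 1111-0✓ 11110-✓
Round 2: --0000 -1-000 -1-101 -11-00✓ -11-10✓ -110-0✓ -111-0✓ -1110- 0--000 0-1-00 0-10-0 0-110- 01--00 01-0-0 01-10- 010-0- 011--0✓ 111--0✓
Round 3: -11--0
PIs = {--0000, -00111, -1-000, -1-101, -11--0, -1110-, 0--000, 0-1-00, 0-10-0, 0-110-, 000-11, 01--00, 01-0-0, 01-10-, 010-0-, 1-0101, 10-111, 1001-1, 10011-, 11101-}
Coverage chart:
  m0: --0000,0--000
  m3: 000-11 ←essential
  m7: -00111,000-11
  m8: 0--000,0-1-00,0-10-0
  m10: 0-10-0 ←essential
  m12: 0-1-00,0-110-
  m13: 0-110- ←essential
  m16: --0000,-1-000,0--000,01--00,01-0-0,010-0-
  m17: 010-0- ←essential
  m18: 01-0-0 ←essential
  m20: 01--00,01-10-,010-0-
  m21: -1-101,01-10-,010-0-
  m26: -11--0,0-10-0,01-0-0
  m28: -11--0,-1110-,0-1-00,0-110-,01--00,01-10-
  m29: -1-101,-1110-,0-110-,01-10-
  m30: -11--0 ←essential
  m32: --0000 ←essential
  m38: 10011- ←essential
  m39: -00111,10-111,1001-1,10011-
  m47: 10-111 ←essential
  m48: --0000,-1-000
  m53: -1-101,1-0101
  m56: -1-000,-11--0
  m58: -11--0,11101-
  m59: 11101- ←essential
  m60: -11--0,-1110-
  m61: -1-101,-1110-
  m62: -11--0 ←essential
Essential: --0000, -11--0, 0-10-0, 0-110-, 000-11, 01-0-0, 010-0-, 10-111, 10011-, 11101-
Petrick residual → -1-101
Min cover (11 terms): c'd'e'f' + bde'f + bcf' + a'cd'f' + a'cde' + a'b'c'ef + a'bd'f' + a'bc'e' + ab'def + ab'c'de + abcd'e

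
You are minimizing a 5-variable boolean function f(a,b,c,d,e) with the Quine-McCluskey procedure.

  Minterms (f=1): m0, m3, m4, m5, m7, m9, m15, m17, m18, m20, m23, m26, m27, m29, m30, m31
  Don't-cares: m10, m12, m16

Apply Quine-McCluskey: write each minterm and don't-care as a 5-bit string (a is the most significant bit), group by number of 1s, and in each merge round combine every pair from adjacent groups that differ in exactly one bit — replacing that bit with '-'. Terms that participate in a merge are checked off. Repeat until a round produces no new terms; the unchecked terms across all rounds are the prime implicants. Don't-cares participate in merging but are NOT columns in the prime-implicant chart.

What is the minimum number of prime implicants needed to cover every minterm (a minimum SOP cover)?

[col 0] 00000*, 00011*, 00100*, 00101*, 00111*, 01001, 01010*, 01100*, 01111*, 10000*, 10001*, 10010*, 10100*, 10111*, 11010*, 11011*, 11101*, 11110*, 11111*
[col 1] -0000*, -0100*, -0111*, -1010, -1111*, 0-100, 0-111*, 00-00*, 00-11, 001-1, 0010-, 1-010, 1-111*, 10-00*, 100-0, 1000-, 11-10*, 11-11*, 1101-*, 111-1, 1111-*
[col 2] --111, -0-00, 11-1-
Prime implicants: --111, -0-00, -1010, 0-100, 00-11, 001-1, 0010-, 01001, 1-010, 100-0, 1000-, 11-1-, 111-1
PI chart (minterm → PIs covering it):
  0 | -0-00  (sole → essential)
  3 | 00-11  (sole → essential)
  4 | -0-00,0-100,0010-
  5 | 001-1,0010-
  7 | --111,00-11,001-1
  9 | 01001  (sole → essential)
  15 | --111  (sole → essential)
  17 | 1000-  (sole → essential)
  18 | 1-010,100-0
  20 | -0-00  (sole → essential)
  23 | --111  (sole → essential)
  26 | -1010,1-010,11-1-
  27 | 11-1-  (sole → essential)
  29 | 111-1  (sole → essential)
  30 | 11-1-  (sole → essential)
  31 | --111,11-1-,111-1
Essential prime implicants: --111, -0-00, 00-11, 01001, 1000-, 11-1-, 111-1
Petrick residual → 001-1, 1-010
Minimum SOP uses 9 PIs: cde + b'd'e' + a'b'de + a'b'ce + a'bc'd'e + ac'de' + ab'c'd' + abd + abce

9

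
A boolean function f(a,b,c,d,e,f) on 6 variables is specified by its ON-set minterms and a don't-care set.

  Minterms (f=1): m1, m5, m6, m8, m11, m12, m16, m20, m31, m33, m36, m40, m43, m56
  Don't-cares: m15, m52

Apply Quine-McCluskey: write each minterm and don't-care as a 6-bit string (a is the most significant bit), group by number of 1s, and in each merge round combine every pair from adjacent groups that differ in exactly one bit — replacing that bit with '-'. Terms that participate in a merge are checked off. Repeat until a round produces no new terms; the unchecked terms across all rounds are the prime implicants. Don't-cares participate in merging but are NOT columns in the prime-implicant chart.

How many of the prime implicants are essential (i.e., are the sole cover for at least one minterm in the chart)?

[col 0] 000001*, 000101*, 000110, 001000*, 001011*, 001100*, 001111*, 010000*, 010100*, 011111*, 100001*, 100100*, 101000*, 101011*, 110100*, 111000*
[col 1] -00001, -01000, -01011, -10100, 0-1111, 000-01, 001-00, 001-11, 010-00, 1-0100, 1-1000
Prime implicants: -00001, -01000, -01011, -10100, 0-1111, 000-01, 000110, 001-00, 001-11, 010-00, 1-0100, 1-1000
PI chart (minterm → PIs covering it):
  1 | -00001,000-01
  5 | 000-01  (sole → essential)
  6 | 000110  (sole → essential)
  8 | -01000,001-00
  11 | -01011,001-11
  12 | 001-00  (sole → essential)
  16 | 010-00  (sole → essential)
  20 | -10100,010-00
  31 | 0-1111  (sole → essential)
  33 | -00001  (sole → essential)
  36 | 1-0100  (sole → essential)
  40 | -01000,1-1000
  43 | -01011  (sole → essential)
  56 | 1-1000  (sole → essential)
Essential prime implicants: -00001, -01011, 0-1111, 000-01, 000110, 001-00, 010-00, 1-0100, 1-1000

9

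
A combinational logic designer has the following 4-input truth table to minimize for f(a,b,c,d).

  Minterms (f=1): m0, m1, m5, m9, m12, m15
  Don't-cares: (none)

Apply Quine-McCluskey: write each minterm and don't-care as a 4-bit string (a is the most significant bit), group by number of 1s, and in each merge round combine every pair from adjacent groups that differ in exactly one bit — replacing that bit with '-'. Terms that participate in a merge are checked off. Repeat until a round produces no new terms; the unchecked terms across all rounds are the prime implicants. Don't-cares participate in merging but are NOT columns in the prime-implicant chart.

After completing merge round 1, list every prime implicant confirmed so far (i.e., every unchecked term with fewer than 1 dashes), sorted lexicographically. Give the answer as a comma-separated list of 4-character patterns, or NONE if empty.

1100, 1111

Round 0: 0000✓ 0001✓ 0101✓ 1001✓ 1100 1111
Round 1: -001 0-01 000-
PIs = {-001, 0-01, 000-, 1100, 1111}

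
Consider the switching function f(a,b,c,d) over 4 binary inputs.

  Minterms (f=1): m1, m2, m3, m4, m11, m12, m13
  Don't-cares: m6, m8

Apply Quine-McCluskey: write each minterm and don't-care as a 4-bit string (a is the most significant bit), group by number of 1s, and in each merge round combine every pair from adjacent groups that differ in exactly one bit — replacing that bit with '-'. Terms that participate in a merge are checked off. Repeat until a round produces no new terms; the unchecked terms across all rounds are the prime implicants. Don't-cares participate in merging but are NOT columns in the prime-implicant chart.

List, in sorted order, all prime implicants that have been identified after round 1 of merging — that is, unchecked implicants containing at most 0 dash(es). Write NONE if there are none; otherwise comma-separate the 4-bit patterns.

Round 0: 0001✓ 0010✓ 0011✓ 0100✓ 0110✓ 1000✓ 1011✓ 1100✓ 1101✓
Round 1: -011 -100 0-10 00-1 001- 01-0 1-00 110-
PIs = {-011, -100, 0-10, 00-1, 001-, 01-0, 1-00, 110-}

NONE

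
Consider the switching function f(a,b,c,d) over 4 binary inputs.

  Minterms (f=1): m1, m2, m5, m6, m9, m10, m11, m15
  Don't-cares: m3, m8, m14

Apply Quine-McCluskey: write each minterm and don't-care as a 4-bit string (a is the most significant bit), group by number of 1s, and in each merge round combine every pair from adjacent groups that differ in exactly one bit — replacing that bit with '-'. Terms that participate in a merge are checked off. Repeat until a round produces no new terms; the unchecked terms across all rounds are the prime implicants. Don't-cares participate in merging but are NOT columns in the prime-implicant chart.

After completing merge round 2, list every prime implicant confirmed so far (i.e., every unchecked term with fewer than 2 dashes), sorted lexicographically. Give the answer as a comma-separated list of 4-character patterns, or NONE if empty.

0-01

size-2^0 implicants → 0001(✓)  0010(✓)  0011(✓)  0101(✓)  0110(✓)  1000(✓)  1001(✓)  1010(✓)  1011(✓)  1110(✓)  1111(✓)
size-2^1 implicants → -001(✓)  -010(✓)  -011(✓)  -110(✓)  0-01  0-10(✓)  00-1(✓)  001-(✓)  1-10(✓)  1-11(✓)  10-0(✓)  10-1(✓)  100-(✓)  101-(✓)  111-(✓)
size-2^2 implicants → --10  -0-1  -01-  1-1-  10--
Unchecked terms (primes): --10, -0-1, -01-, 0-01, 1-1-, 10--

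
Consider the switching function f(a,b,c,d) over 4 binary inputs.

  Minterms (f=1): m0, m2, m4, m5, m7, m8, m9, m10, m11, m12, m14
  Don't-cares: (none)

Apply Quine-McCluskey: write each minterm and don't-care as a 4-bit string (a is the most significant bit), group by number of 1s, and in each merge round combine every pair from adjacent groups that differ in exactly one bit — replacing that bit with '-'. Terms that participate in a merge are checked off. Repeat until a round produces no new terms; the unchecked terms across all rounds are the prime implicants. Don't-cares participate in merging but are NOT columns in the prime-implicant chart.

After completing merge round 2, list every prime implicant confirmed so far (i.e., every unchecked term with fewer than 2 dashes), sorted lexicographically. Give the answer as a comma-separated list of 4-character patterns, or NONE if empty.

01-1, 010-

Round 0: 0000✓ 0010✓ 0100✓ 0101✓ 0111✓ 1000✓ 1001✓ 1010✓ 1011✓ 1100✓ 1110✓
Round 1: -000✓ -010✓ -100✓ 0-00✓ 00-0✓ 01-1 010- 1-00✓ 1-10✓ 10-0✓ 10-1✓ 100-✓ 101-✓ 11-0✓
Round 2: --00 -0-0 1--0 10--
PIs = {--00, -0-0, 01-1, 010-, 1--0, 10--}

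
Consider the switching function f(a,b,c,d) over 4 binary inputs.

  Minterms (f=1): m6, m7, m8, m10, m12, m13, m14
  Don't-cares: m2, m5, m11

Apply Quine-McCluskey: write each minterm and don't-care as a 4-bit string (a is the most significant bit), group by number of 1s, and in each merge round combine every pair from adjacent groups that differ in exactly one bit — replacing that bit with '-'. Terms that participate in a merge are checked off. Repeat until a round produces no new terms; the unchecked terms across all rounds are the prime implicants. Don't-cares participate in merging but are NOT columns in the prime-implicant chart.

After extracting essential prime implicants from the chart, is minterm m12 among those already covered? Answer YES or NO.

YES

[col 0] 0010*, 0101*, 0110*, 0111*, 1000*, 1010*, 1011*, 1100*, 1101*, 1110*
[col 1] -010*, -101, -110*, 0-10*, 01-1, 011-, 1-00*, 1-10*, 10-0*, 101-, 11-0*, 110-
[col 2] --10, 1--0
Prime implicants: --10, -101, 01-1, 011-, 1--0, 101-, 110-
PI chart (minterm → PIs covering it):
  6 | --10,011-
  7 | 01-1,011-
  8 | 1--0  (sole → essential)
  10 | --10,1--0,101-
  12 | 1--0,110-
  13 | -101,110-
  14 | --10,1--0
Essential prime implicants: 1--0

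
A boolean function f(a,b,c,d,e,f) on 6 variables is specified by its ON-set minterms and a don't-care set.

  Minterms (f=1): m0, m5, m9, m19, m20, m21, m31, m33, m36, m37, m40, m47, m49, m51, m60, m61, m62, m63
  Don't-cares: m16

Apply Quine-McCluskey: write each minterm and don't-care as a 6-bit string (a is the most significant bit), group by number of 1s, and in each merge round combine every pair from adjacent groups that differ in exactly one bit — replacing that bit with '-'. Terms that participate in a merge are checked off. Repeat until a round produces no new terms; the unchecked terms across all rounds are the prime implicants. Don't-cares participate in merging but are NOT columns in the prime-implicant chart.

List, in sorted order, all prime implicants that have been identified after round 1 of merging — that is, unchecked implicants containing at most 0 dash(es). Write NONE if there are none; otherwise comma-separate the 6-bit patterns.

001001, 101000

[col 0] 000000*, 000101*, 001001, 010000*, 010011*, 010100*, 010101*, 011111*, 100001*, 100100*, 100101*, 101000, 101111*, 110001*, 110011*, 111100*, 111101*, 111110*, 111111*
[col 1] -00101, -10011, -11111, 0-0000, 0-0101, 010-00, 01010-, 1-0001, 1-1111, 100-01, 10010-, 1100-1, 1111-0*, 1111-1*, 11110-*, 11111-*
[col 2] 1111--
Prime implicants: -00101, -10011, -11111, 0-0000, 0-0101, 001001, 010-00, 01010-, 1-0001, 1-1111, 100-01, 10010-, 101000, 1100-1, 1111--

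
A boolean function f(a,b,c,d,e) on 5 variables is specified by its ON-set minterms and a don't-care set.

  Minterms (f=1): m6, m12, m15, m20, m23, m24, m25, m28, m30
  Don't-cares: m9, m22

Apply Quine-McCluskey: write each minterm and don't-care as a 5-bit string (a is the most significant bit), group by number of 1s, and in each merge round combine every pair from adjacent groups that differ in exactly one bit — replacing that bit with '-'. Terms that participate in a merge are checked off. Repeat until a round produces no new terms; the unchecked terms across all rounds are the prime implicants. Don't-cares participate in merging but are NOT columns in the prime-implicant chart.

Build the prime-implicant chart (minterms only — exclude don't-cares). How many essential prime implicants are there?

[col 0] 00110*, 01001*, 01100*, 01111, 10100*, 10110*, 10111*, 11000*, 11001*, 11100*, 11110*
[col 1] -0110, -1001, -1100, 1-100*, 1-110*, 101-0*, 1011-, 11-00, 1100-, 111-0*
[col 2] 1-1-0
Prime implicants: -0110, -1001, -1100, 01111, 1-1-0, 1011-, 11-00, 1100-
PI chart (minterm → PIs covering it):
  6 | -0110  (sole → essential)
  12 | -1100  (sole → essential)
  15 | 01111  (sole → essential)
  20 | 1-1-0  (sole → essential)
  23 | 1011-  (sole → essential)
  24 | 11-00,1100-
  25 | -1001,1100-
  28 | -1100,1-1-0,11-00
  30 | 1-1-0  (sole → essential)
Essential prime implicants: -0110, -1100, 01111, 1-1-0, 1011-

5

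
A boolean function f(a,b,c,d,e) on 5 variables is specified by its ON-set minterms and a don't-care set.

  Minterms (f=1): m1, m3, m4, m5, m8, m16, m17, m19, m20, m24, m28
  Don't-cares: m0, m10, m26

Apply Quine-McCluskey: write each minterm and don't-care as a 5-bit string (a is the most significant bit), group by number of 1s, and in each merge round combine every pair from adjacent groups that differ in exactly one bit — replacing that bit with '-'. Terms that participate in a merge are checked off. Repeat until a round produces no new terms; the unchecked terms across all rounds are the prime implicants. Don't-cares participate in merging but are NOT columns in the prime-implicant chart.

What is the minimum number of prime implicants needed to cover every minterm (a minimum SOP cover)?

4

size-2^0 implicants → 00000(✓)  00001(✓)  00011(✓)  00100(✓)  00101(✓)  01000(✓)  01010(✓)  10000(✓)  10001(✓)  10011(✓)  10100(✓)  11000(✓)  11010(✓)  11100(✓)
size-2^1 implicants → -0000(✓)  -0001(✓)  -0011(✓)  -0100(✓)  -1000(✓)  -1010(✓)  0-000(✓)  00-00(✓)  00-01(✓)  000-1(✓)  0000-(✓)  0010-(✓)  010-0(✓)  1-000(✓)  1-100(✓)  10-00(✓)  100-1(✓)  1000-(✓)  11-00(✓)  110-0(✓)
size-2^2 implicants → --000  -0-00  -00-1  -000-  -10-0  00-0-  1--00
Unchecked terms (primes): --000, -0-00, -00-1, -000-, -10-0, 00-0-, 1--00
Minterm coverage:
  m1 ⊆ -00-1,-000-,00-0-
  m3 ⊆ -00-1 [E]
  m4 ⊆ -0-00,00-0-
  m5 ⊆ 00-0- [E]
  m8 ⊆ --000,-10-0
  m16 ⊆ --000,-0-00,-000-,1--00
  m17 ⊆ -00-1,-000-
  m19 ⊆ -00-1 [E]
  m20 ⊆ -0-00,1--00
  m24 ⊆ --000,-10-0,1--00
  m28 ⊆ 1--00 [E]
E = {-00-1, 00-0-, 1--00}
Petrick residual → --000
Cover = c'd'e' + b'c'e + a'b'd' + ad'e'  |cover|=4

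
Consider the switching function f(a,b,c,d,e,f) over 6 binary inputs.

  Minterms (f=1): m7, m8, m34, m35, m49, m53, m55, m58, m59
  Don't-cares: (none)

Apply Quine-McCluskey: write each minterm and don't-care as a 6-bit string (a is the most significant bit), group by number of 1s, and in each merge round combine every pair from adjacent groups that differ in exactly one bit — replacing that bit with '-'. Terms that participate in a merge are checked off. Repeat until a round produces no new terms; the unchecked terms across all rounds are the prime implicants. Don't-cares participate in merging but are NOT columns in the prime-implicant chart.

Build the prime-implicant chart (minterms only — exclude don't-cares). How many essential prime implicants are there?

6

size-2^0 implicants → 000111  001000  100010(✓)  100011(✓)  110001(✓)  110101(✓)  110111(✓)  111010(✓)  111011(✓)
size-2^1 implicants → 10001-  110-01  1101-1  11101-
Unchecked terms (primes): 000111, 001000, 10001-, 110-01, 1101-1, 11101-
Minterm coverage:
  m7 ⊆ 000111 [E]
  m8 ⊆ 001000 [E]
  m34 ⊆ 10001- [E]
  m35 ⊆ 10001- [E]
  m49 ⊆ 110-01 [E]
  m53 ⊆ 110-01,1101-1
  m55 ⊆ 1101-1 [E]
  m58 ⊆ 11101- [E]
  m59 ⊆ 11101- [E]
E = {000111, 001000, 10001-, 110-01, 1101-1, 11101-}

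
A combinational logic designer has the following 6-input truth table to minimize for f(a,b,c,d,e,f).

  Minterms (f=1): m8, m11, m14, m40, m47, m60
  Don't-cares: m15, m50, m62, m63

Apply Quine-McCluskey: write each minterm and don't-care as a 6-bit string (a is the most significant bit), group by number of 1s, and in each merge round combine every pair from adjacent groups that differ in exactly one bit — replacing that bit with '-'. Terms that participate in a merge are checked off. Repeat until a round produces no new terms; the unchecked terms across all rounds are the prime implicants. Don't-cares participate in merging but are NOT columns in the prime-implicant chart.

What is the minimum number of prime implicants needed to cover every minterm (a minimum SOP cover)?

5

[col 0] 001000*, 001011*, 001110*, 001111*, 101000*, 101111*, 110010, 111100*, 111110*, 111111*
[col 1] -01000, -01111, 001-11, 00111-, 1-1111, 1111-0, 11111-
Prime implicants: -01000, -01111, 001-11, 00111-, 1-1111, 110010, 1111-0, 11111-
PI chart (minterm → PIs covering it):
  8 | -01000  (sole → essential)
  11 | 001-11  (sole → essential)
  14 | 00111-  (sole → essential)
  40 | -01000  (sole → essential)
  47 | -01111,1-1111
  60 | 1111-0  (sole → essential)
Essential prime implicants: -01000, 001-11, 00111-, 1111-0
Petrick residual → -01111
Minimum SOP uses 5 PIs: b'cd'e'f' + b'cdef + a'b'cef + a'b'cde + abcdf'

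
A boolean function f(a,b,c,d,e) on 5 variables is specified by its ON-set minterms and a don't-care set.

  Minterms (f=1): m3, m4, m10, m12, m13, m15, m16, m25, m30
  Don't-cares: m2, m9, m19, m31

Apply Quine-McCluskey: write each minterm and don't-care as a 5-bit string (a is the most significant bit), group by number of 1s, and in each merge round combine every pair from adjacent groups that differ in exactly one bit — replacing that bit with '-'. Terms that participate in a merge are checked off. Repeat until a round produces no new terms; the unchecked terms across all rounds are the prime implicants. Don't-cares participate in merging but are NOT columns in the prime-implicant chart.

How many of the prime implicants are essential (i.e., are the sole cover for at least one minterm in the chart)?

Round 0: 00010✓ 00011✓ 00100✓ 01001✓ 01010✓ 01100✓ 01101✓ 01111✓ 10000 10011✓ 11001✓ 11110✓ 11111✓
Round 1: -0011 -1001 -1111 0-010 0-100 0001- 01-01 011-1 0110- 1111-
PIs = {-0011, -1001, -1111, 0-010, 0-100, 0001-, 01-01, 011-1, 0110-, 10000, 1111-}
Coverage chart:
  m3: -0011,0001-
  m4: 0-100 ←essential
  m10: 0-010 ←essential
  m12: 0-100,0110-
  m13: 01-01,011-1,0110-
  m15: -1111,011-1
  m16: 10000 ←essential
  m25: -1001 ←essential
  m30: 1111- ←essential
Essential: -1001, 0-010, 0-100, 10000, 1111-

5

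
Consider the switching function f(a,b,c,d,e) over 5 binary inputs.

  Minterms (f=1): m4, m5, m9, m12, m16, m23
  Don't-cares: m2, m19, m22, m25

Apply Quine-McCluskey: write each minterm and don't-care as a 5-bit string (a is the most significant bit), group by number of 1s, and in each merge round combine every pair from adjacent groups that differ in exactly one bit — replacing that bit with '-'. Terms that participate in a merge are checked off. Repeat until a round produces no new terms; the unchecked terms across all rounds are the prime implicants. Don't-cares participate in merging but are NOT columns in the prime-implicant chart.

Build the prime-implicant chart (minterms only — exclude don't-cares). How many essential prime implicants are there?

4

size-2^0 implicants → 00010  00100(✓)  00101(✓)  01001(✓)  01100(✓)  10000  10011(✓)  10110(✓)  10111(✓)  11001(✓)
size-2^1 implicants → -1001  0-100  0010-  10-11  1011-
Unchecked terms (primes): -1001, 0-100, 00010, 0010-, 10-11, 10000, 1011-
Minterm coverage:
  m4 ⊆ 0-100,0010-
  m5 ⊆ 0010- [E]
  m9 ⊆ -1001 [E]
  m12 ⊆ 0-100 [E]
  m16 ⊆ 10000 [E]
  m23 ⊆ 10-11,1011-
E = {-1001, 0-100, 0010-, 10000}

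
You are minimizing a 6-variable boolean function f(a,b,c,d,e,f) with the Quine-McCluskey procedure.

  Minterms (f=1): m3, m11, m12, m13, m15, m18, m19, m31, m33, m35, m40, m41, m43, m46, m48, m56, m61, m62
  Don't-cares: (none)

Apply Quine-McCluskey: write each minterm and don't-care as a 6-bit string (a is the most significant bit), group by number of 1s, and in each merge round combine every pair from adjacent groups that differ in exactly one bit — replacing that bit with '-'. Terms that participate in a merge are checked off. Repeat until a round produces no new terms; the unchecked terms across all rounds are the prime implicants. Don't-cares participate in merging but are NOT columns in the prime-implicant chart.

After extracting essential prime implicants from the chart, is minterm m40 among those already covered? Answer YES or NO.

NO

[col 0] 000011*, 001011*, 001100*, 001101*, 001111*, 010010*, 010011*, 011111*, 100001*, 100011*, 101000*, 101001*, 101011*, 101110*, 110000*, 111000*, 111101, 111110*
[col 1] -00011*, -01011*, 0-0011, 0-1111, 00-011*, 001-11, 0011-1, 00110-, 01001-, 1-1000, 1-1110, 10-001*, 10-011*, 1000-1*, 1010-1*, 10100-, 11-000
[col 2] -0-011, 10-0-1
Prime implicants: -0-011, 0-0011, 0-1111, 001-11, 0011-1, 00110-, 01001-, 1-1000, 1-1110, 10-0-1, 10100-, 11-000, 111101
PI chart (minterm → PIs covering it):
  3 | -0-011,0-0011
  11 | -0-011,001-11
  12 | 00110-  (sole → essential)
  13 | 0011-1,00110-
  15 | 0-1111,001-11,0011-1
  18 | 01001-  (sole → essential)
  19 | 0-0011,01001-
  31 | 0-1111  (sole → essential)
  33 | 10-0-1  (sole → essential)
  35 | -0-011,10-0-1
  40 | 1-1000,10100-
  41 | 10-0-1,10100-
  43 | -0-011,10-0-1
  46 | 1-1110  (sole → essential)
  48 | 11-000  (sole → essential)
  56 | 1-1000,11-000
  61 | 111101  (sole → essential)
  62 | 1-1110  (sole → essential)
Essential prime implicants: 0-1111, 00110-, 01001-, 1-1110, 10-0-1, 11-000, 111101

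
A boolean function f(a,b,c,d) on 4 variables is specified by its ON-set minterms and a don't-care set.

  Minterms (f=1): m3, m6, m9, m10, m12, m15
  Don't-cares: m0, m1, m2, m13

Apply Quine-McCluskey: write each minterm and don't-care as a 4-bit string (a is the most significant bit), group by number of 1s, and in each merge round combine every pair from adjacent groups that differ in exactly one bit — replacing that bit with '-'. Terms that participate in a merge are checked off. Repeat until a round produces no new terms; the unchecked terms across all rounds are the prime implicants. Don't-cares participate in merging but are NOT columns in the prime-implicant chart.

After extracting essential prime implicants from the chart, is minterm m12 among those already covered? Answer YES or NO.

YES

Round 0: 0000✓ 0001✓ 0010✓ 0011✓ 0110✓ 1001✓ 1010✓ 1100✓ 1101✓ 1111✓
Round 1: -001 -010 0-10 00-0✓ 00-1✓ 000-✓ 001-✓ 1-01 11-1 110-
Round 2: 00--
PIs = {-001, -010, 0-10, 00--, 1-01, 11-1, 110-}
Coverage chart:
  m3: 00-- ←essential
  m6: 0-10 ←essential
  m9: -001,1-01
  m10: -010 ←essential
  m12: 110- ←essential
  m15: 11-1 ←essential
Essential: -010, 0-10, 00--, 11-1, 110-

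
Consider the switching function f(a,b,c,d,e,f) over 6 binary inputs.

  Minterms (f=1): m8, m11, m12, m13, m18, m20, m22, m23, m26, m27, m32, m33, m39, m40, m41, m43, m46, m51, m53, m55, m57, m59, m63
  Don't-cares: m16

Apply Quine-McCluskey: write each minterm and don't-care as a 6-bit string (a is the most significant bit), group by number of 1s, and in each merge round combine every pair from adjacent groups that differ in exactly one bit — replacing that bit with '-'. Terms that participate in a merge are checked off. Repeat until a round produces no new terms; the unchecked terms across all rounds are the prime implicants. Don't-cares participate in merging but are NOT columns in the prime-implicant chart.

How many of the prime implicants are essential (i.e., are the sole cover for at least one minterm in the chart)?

9

size-2^0 implicants → 001000(✓)  001011(✓)  001100(✓)  001101(✓)  010000(✓)  010010(✓)  010100(✓)  010110(✓)  010111(✓)  011010(✓)  011011(✓)  100000(✓)  100001(✓)  100111(✓)  101000(✓)  101001(✓)  101011(✓)  101110  110011(✓)  110101(✓)  110111(✓)  111001(✓)  111011(✓)  111111(✓)
size-2^1 implicants → -01000  -01011(✓)  -10111  -11011(✓)  0-1011(✓)  001-00  00110-  01-010  010-00(✓)  010-10(✓)  0100-0(✓)  0101-0(✓)  01011-  01101-  1-0111  1-1001(✓)  1-1011(✓)  10-000(✓)  10-001(✓)  10000-(✓)  1010-1(✓)  10100-(✓)  11-011(✓)  11-111(✓)  110-11(✓)  1101-1  111-11(✓)  1110-1(✓)
size-2^2 implicants → --1011  010--0  1-10-1  10-00-  11--11
Unchecked terms (primes): --1011, -01000, -10111, 001-00, 00110-, 01-010, 010--0, 01011-, 01101-, 1-0111, 1-10-1, 10-00-, 101110, 11--11, 1101-1
Minterm coverage:
  m8 ⊆ -01000,001-00
  m11 ⊆ --1011 [E]
  m12 ⊆ 001-00,00110-
  m13 ⊆ 00110- [E]
  m18 ⊆ 01-010,010--0
  m20 ⊆ 010--0 [E]
  m22 ⊆ 010--0,01011-
  m23 ⊆ -10111,01011-
  m26 ⊆ 01-010,01101-
  m27 ⊆ --1011,01101-
  m32 ⊆ 10-00- [E]
  m33 ⊆ 10-00- [E]
  m39 ⊆ 1-0111 [E]
  m40 ⊆ -01000,10-00-
  m41 ⊆ 1-10-1,10-00-
  m43 ⊆ --1011,1-10-1
  m46 ⊆ 101110 [E]
  m51 ⊆ 11--11 [E]
  m53 ⊆ 1101-1 [E]
  m55 ⊆ -10111,1-0111,11--11,1101-1
  m57 ⊆ 1-10-1 [E]
  m59 ⊆ --1011,1-10-1,11--11
  m63 ⊆ 11--11 [E]
E = {--1011, 00110-, 010--0, 1-0111, 1-10-1, 10-00-, 101110, 11--11, 1101-1}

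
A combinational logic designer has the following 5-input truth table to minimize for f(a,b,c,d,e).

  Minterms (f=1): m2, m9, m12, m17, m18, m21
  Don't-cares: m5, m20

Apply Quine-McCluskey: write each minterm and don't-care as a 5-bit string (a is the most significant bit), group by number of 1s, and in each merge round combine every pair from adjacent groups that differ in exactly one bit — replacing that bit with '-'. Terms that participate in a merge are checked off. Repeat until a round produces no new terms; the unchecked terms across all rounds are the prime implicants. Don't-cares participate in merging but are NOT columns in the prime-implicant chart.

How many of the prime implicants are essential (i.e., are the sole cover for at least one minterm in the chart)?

Round 0: 00010✓ 00101✓ 01001 01100 10001✓ 10010✓ 10100✓ 10101✓
Round 1: -0010 -0101 10-01 1010-
PIs = {-0010, -0101, 01001, 01100, 10-01, 1010-}
Coverage chart:
  m2: -0010 ←essential
  m9: 01001 ←essential
  m12: 01100 ←essential
  m17: 10-01 ←essential
  m18: -0010 ←essential
  m21: -0101,10-01,1010-
Essential: -0010, 01001, 01100, 10-01

4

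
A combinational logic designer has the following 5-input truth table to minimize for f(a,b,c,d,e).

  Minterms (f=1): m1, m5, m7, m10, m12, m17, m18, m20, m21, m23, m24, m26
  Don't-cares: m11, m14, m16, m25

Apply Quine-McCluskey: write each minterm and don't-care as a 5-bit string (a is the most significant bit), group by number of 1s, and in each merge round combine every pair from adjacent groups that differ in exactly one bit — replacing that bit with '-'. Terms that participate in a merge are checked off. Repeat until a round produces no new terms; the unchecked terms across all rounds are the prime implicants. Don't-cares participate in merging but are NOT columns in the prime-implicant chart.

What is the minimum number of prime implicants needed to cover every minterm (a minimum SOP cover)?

6

Round 0: 00001✓ 00101✓ 00111✓ 01010✓ 01011✓ 01100✓ 01110✓ 10000✓ 10001✓ 10010✓ 10100✓ 10101✓ 10111✓ 11000✓ 11001✓ 11010✓
Round 1: -0001✓ -0101✓ -0111✓ -1010 00-01✓ 001-1✓ 01-10 0101- 011-0 1-000✓ 1-001✓ 1-010✓ 10-00✓ 10-01✓ 100-0✓ 1000-✓ 101-1✓ 1010-✓ 110-0✓ 1100-✓
Round 2: -0-01 -01-1 1-0-0 1-00- 10-0-
PIs = {-0-01, -01-1, -1010, 01-10, 0101-, 011-0, 1-0-0, 1-00-, 10-0-}
Coverage chart:
  m1: -0-01 ←essential
  m5: -0-01,-01-1
  m7: -01-1 ←essential
  m10: -1010,01-10,0101-
  m12: 011-0 ←essential
  m17: -0-01,1-00-,10-0-
  m18: 1-0-0 ←essential
  m20: 10-0- ←essential
  m21: -0-01,-01-1,10-0-
  m23: -01-1 ←essential
  m24: 1-0-0,1-00-
  m26: -1010,1-0-0
Essential: -0-01, -01-1, 011-0, 1-0-0, 10-0-
Petrick residual → -1010
Min cover (6 terms): b'd'e + b'ce + bc'de' + a'bce' + ac'e' + ab'd'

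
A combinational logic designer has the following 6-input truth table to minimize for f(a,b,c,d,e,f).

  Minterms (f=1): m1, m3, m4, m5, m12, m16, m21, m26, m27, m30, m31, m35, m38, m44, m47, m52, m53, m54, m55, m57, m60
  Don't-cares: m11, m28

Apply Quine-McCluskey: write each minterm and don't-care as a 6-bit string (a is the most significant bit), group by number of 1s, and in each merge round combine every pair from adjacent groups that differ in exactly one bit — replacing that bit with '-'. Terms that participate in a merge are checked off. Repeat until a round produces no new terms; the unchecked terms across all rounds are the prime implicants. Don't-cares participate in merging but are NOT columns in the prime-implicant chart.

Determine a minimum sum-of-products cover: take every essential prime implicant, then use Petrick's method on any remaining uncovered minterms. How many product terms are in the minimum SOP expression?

Round 0: 000001✓ 000011✓ 000100✓ 000101✓ 001011✓ 001100✓ 010000 010101✓ 011010✓ 011011✓ 011100✓ 011110✓ 011111✓ 100011✓ 100110✓ 101100✓ 101111 110100✓ 110101✓ 110110✓ 110111✓ 111001 111100✓
Round 1: -00011 -01100✓ -10101 -11100✓ 0-0101 0-1011 0-1100✓ 00-011 00-100 000-01 0000-1 00010- 011-10✓ 011-11✓ 01101-✓ 0111-0 01111-✓ 1-0110 1-1100✓ 11-100 1101-0✓ 1101-1✓ 11010-✓ 11011-✓
Round 2: --1100 011-1- 1101--
PIs = {--1100, -00011, -10101, 0-0101, 0-1011, 00-011, 00-100, 000-01, 0000-1, 00010-, 010000, 011-1-, 0111-0, 1-0110, 101111, 11-100, 1101--, 111001}
Coverage chart:
  m1: 000-01,0000-1
  m3: -00011,00-011,0000-1
  m4: 00-100,00010-
  m5: 0-0101,000-01,00010-
  m12: --1100,00-100
  m16: 010000 ←essential
  m21: -10101,0-0101
  m26: 011-1- ←essential
  m27: 0-1011,011-1-
  m30: 011-1-,0111-0
  m31: 011-1- ←essential
  m35: -00011 ←essential
  m38: 1-0110 ←essential
  m44: --1100 ←essential
  m47: 101111 ←essential
  m52: 11-100,1101--
  m53: -10101,1101--
  m54: 1-0110,1101--
  m55: 1101-- ←essential
  m57: 111001 ←essential
  m60: --1100,11-100
Essential: --1100, -00011, 010000, 011-1-, 1-0110, 101111, 1101--, 111001
Petrick residual → -10101, 00-100, 000-01
Min cover (11 terms): cde'f' + b'c'd'ef + bc'de'f + a'b'de'f' + a'b'c'e'f + a'bc'd'e'f' + a'bce + ac'def' + ab'cdef + abc'd + abcd'e'f

11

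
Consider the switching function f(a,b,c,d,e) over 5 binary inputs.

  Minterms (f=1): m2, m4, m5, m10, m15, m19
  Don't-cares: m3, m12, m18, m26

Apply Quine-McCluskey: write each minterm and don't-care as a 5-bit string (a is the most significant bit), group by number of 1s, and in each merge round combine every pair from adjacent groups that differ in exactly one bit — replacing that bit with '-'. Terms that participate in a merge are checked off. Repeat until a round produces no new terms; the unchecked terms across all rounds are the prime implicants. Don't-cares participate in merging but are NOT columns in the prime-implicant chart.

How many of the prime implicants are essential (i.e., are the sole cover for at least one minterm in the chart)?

Round 0: 00010✓ 00011✓ 00100✓ 00101✓ 01010✓ 01100✓ 01111 10010✓ 10011✓ 11010✓
Round 1: -0010✓ -0011✓ -1010✓ 0-010✓ 0-100 0001-✓ 0010- 1-010✓ 1001-✓
Round 2: --010 -001-
PIs = {--010, -001-, 0-100, 0010-, 01111}
Coverage chart:
  m2: --010,-001-
  m4: 0-100,0010-
  m5: 0010- ←essential
  m10: --010 ←essential
  m15: 01111 ←essential
  m19: -001- ←essential
Essential: --010, -001-, 0010-, 01111

4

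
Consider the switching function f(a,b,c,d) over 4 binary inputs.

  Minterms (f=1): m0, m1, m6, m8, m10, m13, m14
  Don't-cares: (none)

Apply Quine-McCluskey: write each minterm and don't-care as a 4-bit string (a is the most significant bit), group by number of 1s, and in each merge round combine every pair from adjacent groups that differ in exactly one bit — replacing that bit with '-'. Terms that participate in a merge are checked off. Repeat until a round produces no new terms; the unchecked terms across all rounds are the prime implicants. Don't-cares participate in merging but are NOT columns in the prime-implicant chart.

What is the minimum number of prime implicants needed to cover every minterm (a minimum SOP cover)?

size-2^0 implicants → 0000(✓)  0001(✓)  0110(✓)  1000(✓)  1010(✓)  1101  1110(✓)
size-2^1 implicants → -000  -110  000-  1-10  10-0
Unchecked terms (primes): -000, -110, 000-, 1-10, 10-0, 1101
Minterm coverage:
  m0 ⊆ -000,000-
  m1 ⊆ 000- [E]
  m6 ⊆ -110 [E]
  m8 ⊆ -000,10-0
  m10 ⊆ 1-10,10-0
  m13 ⊆ 1101 [E]
  m14 ⊆ -110,1-10
E = {-110, 000-, 1101}
Petrick residual → 10-0
Cover = bcd' + a'b'c' + ab'd' + abc'd  |cover|=4

4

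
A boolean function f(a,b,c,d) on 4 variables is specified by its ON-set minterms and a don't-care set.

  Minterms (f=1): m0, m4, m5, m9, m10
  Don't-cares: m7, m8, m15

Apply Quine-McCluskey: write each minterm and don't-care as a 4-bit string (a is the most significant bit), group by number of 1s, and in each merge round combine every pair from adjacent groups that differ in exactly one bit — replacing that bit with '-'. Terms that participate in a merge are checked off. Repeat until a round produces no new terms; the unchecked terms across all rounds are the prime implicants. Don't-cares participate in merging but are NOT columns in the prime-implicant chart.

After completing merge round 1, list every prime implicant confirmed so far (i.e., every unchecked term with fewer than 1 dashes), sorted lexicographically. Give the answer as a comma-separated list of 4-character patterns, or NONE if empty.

NONE

size-2^0 implicants → 0000(✓)  0100(✓)  0101(✓)  0111(✓)  1000(✓)  1001(✓)  1010(✓)  1111(✓)
size-2^1 implicants → -000  -111  0-00  01-1  010-  10-0  100-
Unchecked terms (primes): -000, -111, 0-00, 01-1, 010-, 10-0, 100-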